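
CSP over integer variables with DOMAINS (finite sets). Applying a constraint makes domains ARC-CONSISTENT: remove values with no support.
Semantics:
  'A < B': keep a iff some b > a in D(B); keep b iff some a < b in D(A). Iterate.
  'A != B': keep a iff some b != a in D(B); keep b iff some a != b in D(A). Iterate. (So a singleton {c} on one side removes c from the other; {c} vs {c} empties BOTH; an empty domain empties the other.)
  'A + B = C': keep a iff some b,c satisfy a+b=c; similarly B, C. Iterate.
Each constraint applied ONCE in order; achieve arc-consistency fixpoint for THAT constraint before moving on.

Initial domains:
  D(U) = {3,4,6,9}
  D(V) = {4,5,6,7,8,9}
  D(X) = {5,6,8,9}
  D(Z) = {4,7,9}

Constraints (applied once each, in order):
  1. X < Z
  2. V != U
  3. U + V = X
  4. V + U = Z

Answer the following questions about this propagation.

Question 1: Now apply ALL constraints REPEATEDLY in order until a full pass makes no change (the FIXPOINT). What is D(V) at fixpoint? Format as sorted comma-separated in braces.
Answer: {}

Derivation:
pass 0 (initial): D(V)={4,5,6,7,8,9}
pass 1: U {3,4,6,9}->{3,4}; V {4,5,6,7,8,9}->{4,5}; X {5,6,8,9}->{8}; Z {4,7,9}->{7,9}
pass 2: U {3,4}->{4}; V {4,5}->{5}; Z {7,9}->{9}
pass 3: U {4}->{}; V {5}->{}; X {8}->{}; Z {9}->{}
pass 4: no change
Fixpoint after 4 passes: D(V) = {}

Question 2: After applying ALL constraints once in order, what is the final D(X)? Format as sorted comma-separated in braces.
Constraint 1 (X < Z) on D(X)={5,6,8,9} D(Z)={4,7,9}: X {5,6,8,9}->{5,6,8}; Z {4,7,9}->{7,9}
Constraint 2 (V != U) on D(V)={4,5,6,7,8,9} D(U)={3,4,6,9}: no change
Constraint 3 (U + V = X) on D(U)={3,4,6,9} D(V)={4,5,6,7,8,9} D(X)={5,6,8}: U {3,4,6,9}->{3,4}; V {4,5,6,7,8,9}->{4,5}; X {5,6,8}->{8}
Constraint 4 (V + U = Z) on D(V)={4,5} D(U)={3,4} D(Z)={7,9}: no change
So after all 4 constraints: D(X) = {8}

Answer: {8}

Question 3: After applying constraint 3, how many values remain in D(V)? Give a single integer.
Answer: 2

Derivation:
Constraint 1 (X < Z) on D(X)={5,6,8,9} D(Z)={4,7,9}: X {5,6,8,9}->{5,6,8}; Z {4,7,9}->{7,9}
Constraint 2 (V != U) on D(V)={4,5,6,7,8,9} D(U)={3,4,6,9}: no change
Constraint 3 (U + V = X) on D(U)={3,4,6,9} D(V)={4,5,6,7,8,9} D(X)={5,6,8}: U {3,4,6,9}->{3,4}; V {4,5,6,7,8,9}->{4,5}; X {5,6,8}->{8}
So after constraint 3: D(V)={4,5}, size = 2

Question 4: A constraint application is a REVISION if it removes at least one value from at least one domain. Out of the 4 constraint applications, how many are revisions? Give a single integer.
Answer: 2

Derivation:
Constraint 1 (X < Z) on D(X)={5,6,8,9} D(Z)={4,7,9}: X {5,6,8,9}->{5,6,8}; Z {4,7,9}->{7,9} => REVISION
Constraint 2 (V != U) on D(V)={4,5,6,7,8,9} D(U)={3,4,6,9}: no change => not a revision
Constraint 3 (U + V = X) on D(U)={3,4,6,9} D(V)={4,5,6,7,8,9} D(X)={5,6,8}: U {3,4,6,9}->{3,4}; V {4,5,6,7,8,9}->{4,5}; X {5,6,8}->{8} => REVISION
Constraint 4 (V + U = Z) on D(V)={4,5} D(U)={3,4} D(Z)={7,9}: no change => not a revision
Total revisions = 2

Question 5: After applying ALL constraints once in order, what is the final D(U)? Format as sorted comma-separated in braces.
Constraint 1 (X < Z) on D(X)={5,6,8,9} D(Z)={4,7,9}: X {5,6,8,9}->{5,6,8}; Z {4,7,9}->{7,9}
Constraint 2 (V != U) on D(V)={4,5,6,7,8,9} D(U)={3,4,6,9}: no change
Constraint 3 (U + V = X) on D(U)={3,4,6,9} D(V)={4,5,6,7,8,9} D(X)={5,6,8}: U {3,4,6,9}->{3,4}; V {4,5,6,7,8,9}->{4,5}; X {5,6,8}->{8}
Constraint 4 (V + U = Z) on D(V)={4,5} D(U)={3,4} D(Z)={7,9}: no change
So after all 4 constraints: D(U) = {3,4}

Answer: {3,4}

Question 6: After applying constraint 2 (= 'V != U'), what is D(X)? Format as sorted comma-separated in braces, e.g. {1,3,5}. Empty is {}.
Answer: {5,6,8}

Derivation:
Constraint 1 (X < Z) on D(X)={5,6,8,9} D(Z)={4,7,9}: X {5,6,8,9}->{5,6,8}; Z {4,7,9}->{7,9}
Constraint 2 (V != U) on D(V)={4,5,6,7,8,9} D(U)={3,4,6,9}: no change
So after constraint 2: D(X) = {5,6,8}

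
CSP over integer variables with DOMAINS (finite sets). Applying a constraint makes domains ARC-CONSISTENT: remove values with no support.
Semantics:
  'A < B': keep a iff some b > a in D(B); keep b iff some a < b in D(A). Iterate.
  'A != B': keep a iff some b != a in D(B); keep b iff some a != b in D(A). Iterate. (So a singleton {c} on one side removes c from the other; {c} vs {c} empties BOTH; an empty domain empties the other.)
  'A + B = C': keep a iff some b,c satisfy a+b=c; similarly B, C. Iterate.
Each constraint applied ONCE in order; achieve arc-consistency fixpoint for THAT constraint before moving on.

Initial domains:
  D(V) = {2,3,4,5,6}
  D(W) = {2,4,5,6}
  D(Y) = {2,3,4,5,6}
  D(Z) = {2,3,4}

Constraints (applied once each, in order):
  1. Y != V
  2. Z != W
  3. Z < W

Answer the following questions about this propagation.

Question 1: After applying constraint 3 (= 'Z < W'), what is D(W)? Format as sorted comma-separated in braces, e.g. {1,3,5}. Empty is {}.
Constraint 1 (Y != V) on D(Y)={2,3,4,5,6} D(V)={2,3,4,5,6}: no change
Constraint 2 (Z != W) on D(Z)={2,3,4} D(W)={2,4,5,6}: no change
Constraint 3 (Z < W) on D(Z)={2,3,4} D(W)={2,4,5,6}: W {2,4,5,6}->{4,5,6}
So after constraint 3: D(W) = {4,5,6}

Answer: {4,5,6}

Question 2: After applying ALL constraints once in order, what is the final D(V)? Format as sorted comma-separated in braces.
Constraint 1 (Y != V) on D(Y)={2,3,4,5,6} D(V)={2,3,4,5,6}: no change
Constraint 2 (Z != W) on D(Z)={2,3,4} D(W)={2,4,5,6}: no change
Constraint 3 (Z < W) on D(Z)={2,3,4} D(W)={2,4,5,6}: W {2,4,5,6}->{4,5,6}
So after all 3 constraints: D(V) = {2,3,4,5,6}

Answer: {2,3,4,5,6}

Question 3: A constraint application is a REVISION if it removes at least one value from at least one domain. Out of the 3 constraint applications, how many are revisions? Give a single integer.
Answer: 1

Derivation:
Constraint 1 (Y != V) on D(Y)={2,3,4,5,6} D(V)={2,3,4,5,6}: no change => not a revision
Constraint 2 (Z != W) on D(Z)={2,3,4} D(W)={2,4,5,6}: no change => not a revision
Constraint 3 (Z < W) on D(Z)={2,3,4} D(W)={2,4,5,6}: W {2,4,5,6}->{4,5,6} => REVISION
Total revisions = 1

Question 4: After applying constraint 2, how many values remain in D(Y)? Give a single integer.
Constraint 1 (Y != V) on D(Y)={2,3,4,5,6} D(V)={2,3,4,5,6}: no change
Constraint 2 (Z != W) on D(Z)={2,3,4} D(W)={2,4,5,6}: no change
So after constraint 2: D(Y)={2,3,4,5,6}, size = 5

Answer: 5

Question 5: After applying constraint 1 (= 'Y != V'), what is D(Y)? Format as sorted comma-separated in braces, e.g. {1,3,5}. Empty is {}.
Answer: {2,3,4,5,6}

Derivation:
Constraint 1 (Y != V) on D(Y)={2,3,4,5,6} D(V)={2,3,4,5,6}: no change
So after constraint 1: D(Y) = {2,3,4,5,6}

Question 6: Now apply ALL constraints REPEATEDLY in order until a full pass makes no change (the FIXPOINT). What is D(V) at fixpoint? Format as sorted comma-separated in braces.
Answer: {2,3,4,5,6}

Derivation:
pass 0 (initial): D(V)={2,3,4,5,6}
pass 1: W {2,4,5,6}->{4,5,6}
pass 2: no change
Fixpoint after 2 passes: D(V) = {2,3,4,5,6}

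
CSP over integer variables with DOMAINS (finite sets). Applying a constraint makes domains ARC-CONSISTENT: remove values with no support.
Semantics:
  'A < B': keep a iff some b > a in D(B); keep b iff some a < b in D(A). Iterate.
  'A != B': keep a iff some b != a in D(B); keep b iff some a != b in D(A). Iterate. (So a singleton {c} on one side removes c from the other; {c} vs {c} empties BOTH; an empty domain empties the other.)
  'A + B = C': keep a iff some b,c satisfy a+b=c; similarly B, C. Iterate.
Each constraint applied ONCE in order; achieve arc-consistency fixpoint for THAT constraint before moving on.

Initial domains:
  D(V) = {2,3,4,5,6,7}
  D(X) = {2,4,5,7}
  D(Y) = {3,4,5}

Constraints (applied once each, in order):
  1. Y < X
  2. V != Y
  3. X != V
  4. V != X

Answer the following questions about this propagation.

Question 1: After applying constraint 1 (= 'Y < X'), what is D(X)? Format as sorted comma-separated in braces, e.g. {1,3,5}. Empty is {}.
Answer: {4,5,7}

Derivation:
Constraint 1 (Y < X) on D(Y)={3,4,5} D(X)={2,4,5,7}: X {2,4,5,7}->{4,5,7}
So after constraint 1: D(X) = {4,5,7}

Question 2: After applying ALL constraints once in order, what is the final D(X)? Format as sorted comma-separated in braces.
Answer: {4,5,7}

Derivation:
Constraint 1 (Y < X) on D(Y)={3,4,5} D(X)={2,4,5,7}: X {2,4,5,7}->{4,5,7}
Constraint 2 (V != Y) on D(V)={2,3,4,5,6,7} D(Y)={3,4,5}: no change
Constraint 3 (X != V) on D(X)={4,5,7} D(V)={2,3,4,5,6,7}: no change
Constraint 4 (V != X) on D(V)={2,3,4,5,6,7} D(X)={4,5,7}: no change
So after all 4 constraints: D(X) = {4,5,7}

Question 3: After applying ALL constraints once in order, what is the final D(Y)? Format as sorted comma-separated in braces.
Constraint 1 (Y < X) on D(Y)={3,4,5} D(X)={2,4,5,7}: X {2,4,5,7}->{4,5,7}
Constraint 2 (V != Y) on D(V)={2,3,4,5,6,7} D(Y)={3,4,5}: no change
Constraint 3 (X != V) on D(X)={4,5,7} D(V)={2,3,4,5,6,7}: no change
Constraint 4 (V != X) on D(V)={2,3,4,5,6,7} D(X)={4,5,7}: no change
So after all 4 constraints: D(Y) = {3,4,5}

Answer: {3,4,5}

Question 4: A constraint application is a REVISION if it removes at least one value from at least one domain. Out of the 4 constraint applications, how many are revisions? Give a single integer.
Constraint 1 (Y < X) on D(Y)={3,4,5} D(X)={2,4,5,7}: X {2,4,5,7}->{4,5,7} => REVISION
Constraint 2 (V != Y) on D(V)={2,3,4,5,6,7} D(Y)={3,4,5}: no change => not a revision
Constraint 3 (X != V) on D(X)={4,5,7} D(V)={2,3,4,5,6,7}: no change => not a revision
Constraint 4 (V != X) on D(V)={2,3,4,5,6,7} D(X)={4,5,7}: no change => not a revision
Total revisions = 1

Answer: 1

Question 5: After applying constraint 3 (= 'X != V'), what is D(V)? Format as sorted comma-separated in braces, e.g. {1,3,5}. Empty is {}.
Constraint 1 (Y < X) on D(Y)={3,4,5} D(X)={2,4,5,7}: X {2,4,5,7}->{4,5,7}
Constraint 2 (V != Y) on D(V)={2,3,4,5,6,7} D(Y)={3,4,5}: no change
Constraint 3 (X != V) on D(X)={4,5,7} D(V)={2,3,4,5,6,7}: no change
So after constraint 3: D(V) = {2,3,4,5,6,7}

Answer: {2,3,4,5,6,7}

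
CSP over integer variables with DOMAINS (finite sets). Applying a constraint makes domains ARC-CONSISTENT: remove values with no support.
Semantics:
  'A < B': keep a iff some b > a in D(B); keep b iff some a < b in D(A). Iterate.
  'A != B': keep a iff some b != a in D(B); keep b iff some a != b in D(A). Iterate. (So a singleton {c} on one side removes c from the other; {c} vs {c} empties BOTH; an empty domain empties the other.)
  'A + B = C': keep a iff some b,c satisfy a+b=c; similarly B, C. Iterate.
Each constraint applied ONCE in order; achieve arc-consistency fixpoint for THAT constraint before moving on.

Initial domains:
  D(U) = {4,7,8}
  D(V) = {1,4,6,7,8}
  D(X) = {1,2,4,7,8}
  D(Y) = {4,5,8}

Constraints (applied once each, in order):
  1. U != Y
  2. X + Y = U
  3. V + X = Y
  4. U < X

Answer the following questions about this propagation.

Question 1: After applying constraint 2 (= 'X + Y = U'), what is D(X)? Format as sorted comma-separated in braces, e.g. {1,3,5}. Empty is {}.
Answer: {2,4}

Derivation:
Constraint 1 (U != Y) on D(U)={4,7,8} D(Y)={4,5,8}: no change
Constraint 2 (X + Y = U) on D(X)={1,2,4,7,8} D(Y)={4,5,8} D(U)={4,7,8}: X {1,2,4,7,8}->{2,4}; Y {4,5,8}->{4,5}; U {4,7,8}->{7,8}
So after constraint 2: D(X) = {2,4}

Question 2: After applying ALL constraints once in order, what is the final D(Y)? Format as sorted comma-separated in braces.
Answer: {5}

Derivation:
Constraint 1 (U != Y) on D(U)={4,7,8} D(Y)={4,5,8}: no change
Constraint 2 (X + Y = U) on D(X)={1,2,4,7,8} D(Y)={4,5,8} D(U)={4,7,8}: X {1,2,4,7,8}->{2,4}; Y {4,5,8}->{4,5}; U {4,7,8}->{7,8}
Constraint 3 (V + X = Y) on D(V)={1,4,6,7,8} D(X)={2,4} D(Y)={4,5}: V {1,4,6,7,8}->{1}; X {2,4}->{4}; Y {4,5}->{5}
Constraint 4 (U < X) on D(U)={7,8} D(X)={4}: U {7,8}->{}; X {4}->{}
So after all 4 constraints: D(Y) = {5}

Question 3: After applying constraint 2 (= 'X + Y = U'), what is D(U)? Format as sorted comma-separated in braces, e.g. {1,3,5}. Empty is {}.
Constraint 1 (U != Y) on D(U)={4,7,8} D(Y)={4,5,8}: no change
Constraint 2 (X + Y = U) on D(X)={1,2,4,7,8} D(Y)={4,5,8} D(U)={4,7,8}: X {1,2,4,7,8}->{2,4}; Y {4,5,8}->{4,5}; U {4,7,8}->{7,8}
So after constraint 2: D(U) = {7,8}

Answer: {7,8}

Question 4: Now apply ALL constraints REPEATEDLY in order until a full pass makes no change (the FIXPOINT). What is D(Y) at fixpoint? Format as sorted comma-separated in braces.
pass 0 (initial): D(Y)={4,5,8}
pass 1: U {4,7,8}->{}; V {1,4,6,7,8}->{1}; X {1,2,4,7,8}->{}; Y {4,5,8}->{5}
pass 2: V {1}->{}; Y {5}->{}
pass 3: no change
Fixpoint after 3 passes: D(Y) = {}

Answer: {}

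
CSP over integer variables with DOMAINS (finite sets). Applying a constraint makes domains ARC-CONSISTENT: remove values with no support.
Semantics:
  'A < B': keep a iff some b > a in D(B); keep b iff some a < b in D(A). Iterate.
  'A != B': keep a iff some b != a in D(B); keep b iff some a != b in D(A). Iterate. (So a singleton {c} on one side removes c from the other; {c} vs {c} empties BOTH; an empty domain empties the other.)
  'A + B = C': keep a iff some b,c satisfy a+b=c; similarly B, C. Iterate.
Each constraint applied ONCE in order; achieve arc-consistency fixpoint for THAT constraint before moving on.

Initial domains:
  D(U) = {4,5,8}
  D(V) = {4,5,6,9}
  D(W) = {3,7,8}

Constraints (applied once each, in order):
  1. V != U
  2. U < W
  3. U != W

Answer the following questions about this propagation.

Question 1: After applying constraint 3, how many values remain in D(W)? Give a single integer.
Answer: 2

Derivation:
Constraint 1 (V != U) on D(V)={4,5,6,9} D(U)={4,5,8}: no change
Constraint 2 (U < W) on D(U)={4,5,8} D(W)={3,7,8}: U {4,5,8}->{4,5}; W {3,7,8}->{7,8}
Constraint 3 (U != W) on D(U)={4,5} D(W)={7,8}: no change
So after constraint 3: D(W)={7,8}, size = 2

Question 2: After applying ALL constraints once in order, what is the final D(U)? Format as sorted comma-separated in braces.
Answer: {4,5}

Derivation:
Constraint 1 (V != U) on D(V)={4,5,6,9} D(U)={4,5,8}: no change
Constraint 2 (U < W) on D(U)={4,5,8} D(W)={3,7,8}: U {4,5,8}->{4,5}; W {3,7,8}->{7,8}
Constraint 3 (U != W) on D(U)={4,5} D(W)={7,8}: no change
So after all 3 constraints: D(U) = {4,5}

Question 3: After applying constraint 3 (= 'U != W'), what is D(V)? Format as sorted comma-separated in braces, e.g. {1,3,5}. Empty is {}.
Answer: {4,5,6,9}

Derivation:
Constraint 1 (V != U) on D(V)={4,5,6,9} D(U)={4,5,8}: no change
Constraint 2 (U < W) on D(U)={4,5,8} D(W)={3,7,8}: U {4,5,8}->{4,5}; W {3,7,8}->{7,8}
Constraint 3 (U != W) on D(U)={4,5} D(W)={7,8}: no change
So after constraint 3: D(V) = {4,5,6,9}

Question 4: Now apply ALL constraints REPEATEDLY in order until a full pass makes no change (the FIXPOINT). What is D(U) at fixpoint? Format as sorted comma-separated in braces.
pass 0 (initial): D(U)={4,5,8}
pass 1: U {4,5,8}->{4,5}; W {3,7,8}->{7,8}
pass 2: no change
Fixpoint after 2 passes: D(U) = {4,5}

Answer: {4,5}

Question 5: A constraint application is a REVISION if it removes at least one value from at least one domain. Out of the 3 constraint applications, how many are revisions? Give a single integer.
Constraint 1 (V != U) on D(V)={4,5,6,9} D(U)={4,5,8}: no change => not a revision
Constraint 2 (U < W) on D(U)={4,5,8} D(W)={3,7,8}: U {4,5,8}->{4,5}; W {3,7,8}->{7,8} => REVISION
Constraint 3 (U != W) on D(U)={4,5} D(W)={7,8}: no change => not a revision
Total revisions = 1

Answer: 1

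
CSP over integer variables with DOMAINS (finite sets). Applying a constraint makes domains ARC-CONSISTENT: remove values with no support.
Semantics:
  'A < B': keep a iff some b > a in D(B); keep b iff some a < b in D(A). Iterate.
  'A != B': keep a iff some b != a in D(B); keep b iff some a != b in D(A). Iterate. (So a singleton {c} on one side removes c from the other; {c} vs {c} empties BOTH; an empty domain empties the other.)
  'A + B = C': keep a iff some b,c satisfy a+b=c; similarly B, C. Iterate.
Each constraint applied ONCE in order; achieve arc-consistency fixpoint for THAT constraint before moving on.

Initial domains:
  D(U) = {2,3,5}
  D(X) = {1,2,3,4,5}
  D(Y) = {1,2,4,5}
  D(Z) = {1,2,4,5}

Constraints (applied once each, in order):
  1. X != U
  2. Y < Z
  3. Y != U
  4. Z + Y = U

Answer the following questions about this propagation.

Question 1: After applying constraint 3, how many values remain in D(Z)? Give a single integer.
Answer: 3

Derivation:
Constraint 1 (X != U) on D(X)={1,2,3,4,5} D(U)={2,3,5}: no change
Constraint 2 (Y < Z) on D(Y)={1,2,4,5} D(Z)={1,2,4,5}: Y {1,2,4,5}->{1,2,4}; Z {1,2,4,5}->{2,4,5}
Constraint 3 (Y != U) on D(Y)={1,2,4} D(U)={2,3,5}: no change
So after constraint 3: D(Z)={2,4,5}, size = 3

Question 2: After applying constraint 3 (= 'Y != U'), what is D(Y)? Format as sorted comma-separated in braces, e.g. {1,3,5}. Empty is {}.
Constraint 1 (X != U) on D(X)={1,2,3,4,5} D(U)={2,3,5}: no change
Constraint 2 (Y < Z) on D(Y)={1,2,4,5} D(Z)={1,2,4,5}: Y {1,2,4,5}->{1,2,4}; Z {1,2,4,5}->{2,4,5}
Constraint 3 (Y != U) on D(Y)={1,2,4} D(U)={2,3,5}: no change
So after constraint 3: D(Y) = {1,2,4}

Answer: {1,2,4}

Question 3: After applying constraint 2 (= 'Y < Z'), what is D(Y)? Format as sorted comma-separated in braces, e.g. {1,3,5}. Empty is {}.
Answer: {1,2,4}

Derivation:
Constraint 1 (X != U) on D(X)={1,2,3,4,5} D(U)={2,3,5}: no change
Constraint 2 (Y < Z) on D(Y)={1,2,4,5} D(Z)={1,2,4,5}: Y {1,2,4,5}->{1,2,4}; Z {1,2,4,5}->{2,4,5}
So after constraint 2: D(Y) = {1,2,4}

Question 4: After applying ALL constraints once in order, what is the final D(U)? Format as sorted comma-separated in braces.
Answer: {3,5}

Derivation:
Constraint 1 (X != U) on D(X)={1,2,3,4,5} D(U)={2,3,5}: no change
Constraint 2 (Y < Z) on D(Y)={1,2,4,5} D(Z)={1,2,4,5}: Y {1,2,4,5}->{1,2,4}; Z {1,2,4,5}->{2,4,5}
Constraint 3 (Y != U) on D(Y)={1,2,4} D(U)={2,3,5}: no change
Constraint 4 (Z + Y = U) on D(Z)={2,4,5} D(Y)={1,2,4} D(U)={2,3,5}: Z {2,4,5}->{2,4}; Y {1,2,4}->{1}; U {2,3,5}->{3,5}
So after all 4 constraints: D(U) = {3,5}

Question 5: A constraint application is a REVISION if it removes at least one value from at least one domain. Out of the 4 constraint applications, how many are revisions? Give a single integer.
Constraint 1 (X != U) on D(X)={1,2,3,4,5} D(U)={2,3,5}: no change => not a revision
Constraint 2 (Y < Z) on D(Y)={1,2,4,5} D(Z)={1,2,4,5}: Y {1,2,4,5}->{1,2,4}; Z {1,2,4,5}->{2,4,5} => REVISION
Constraint 3 (Y != U) on D(Y)={1,2,4} D(U)={2,3,5}: no change => not a revision
Constraint 4 (Z + Y = U) on D(Z)={2,4,5} D(Y)={1,2,4} D(U)={2,3,5}: Z {2,4,5}->{2,4}; Y {1,2,4}->{1}; U {2,3,5}->{3,5} => REVISION
Total revisions = 2

Answer: 2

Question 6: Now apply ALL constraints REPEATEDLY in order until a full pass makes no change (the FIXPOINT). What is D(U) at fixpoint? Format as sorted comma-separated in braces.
Answer: {3,5}

Derivation:
pass 0 (initial): D(U)={2,3,5}
pass 1: U {2,3,5}->{3,5}; Y {1,2,4,5}->{1}; Z {1,2,4,5}->{2,4}
pass 2: no change
Fixpoint after 2 passes: D(U) = {3,5}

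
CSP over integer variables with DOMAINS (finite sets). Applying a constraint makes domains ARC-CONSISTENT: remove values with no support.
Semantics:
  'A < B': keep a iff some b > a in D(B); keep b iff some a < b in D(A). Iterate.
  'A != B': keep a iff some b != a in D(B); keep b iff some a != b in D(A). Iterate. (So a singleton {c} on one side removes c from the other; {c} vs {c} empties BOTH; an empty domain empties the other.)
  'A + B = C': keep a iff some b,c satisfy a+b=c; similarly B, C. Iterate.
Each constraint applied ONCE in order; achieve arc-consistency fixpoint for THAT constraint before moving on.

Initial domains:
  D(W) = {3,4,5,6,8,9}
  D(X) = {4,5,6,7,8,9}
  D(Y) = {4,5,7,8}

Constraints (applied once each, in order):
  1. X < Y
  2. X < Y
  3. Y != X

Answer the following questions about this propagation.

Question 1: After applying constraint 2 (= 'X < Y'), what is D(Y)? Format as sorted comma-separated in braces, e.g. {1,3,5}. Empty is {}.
Answer: {5,7,8}

Derivation:
Constraint 1 (X < Y) on D(X)={4,5,6,7,8,9} D(Y)={4,5,7,8}: X {4,5,6,7,8,9}->{4,5,6,7}; Y {4,5,7,8}->{5,7,8}
Constraint 2 (X < Y) on D(X)={4,5,6,7} D(Y)={5,7,8}: no change
So after constraint 2: D(Y) = {5,7,8}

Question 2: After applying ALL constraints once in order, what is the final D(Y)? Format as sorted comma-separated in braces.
Constraint 1 (X < Y) on D(X)={4,5,6,7,8,9} D(Y)={4,5,7,8}: X {4,5,6,7,8,9}->{4,5,6,7}; Y {4,5,7,8}->{5,7,8}
Constraint 2 (X < Y) on D(X)={4,5,6,7} D(Y)={5,7,8}: no change
Constraint 3 (Y != X) on D(Y)={5,7,8} D(X)={4,5,6,7}: no change
So after all 3 constraints: D(Y) = {5,7,8}

Answer: {5,7,8}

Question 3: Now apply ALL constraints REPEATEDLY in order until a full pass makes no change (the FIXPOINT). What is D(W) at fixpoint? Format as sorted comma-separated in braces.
Answer: {3,4,5,6,8,9}

Derivation:
pass 0 (initial): D(W)={3,4,5,6,8,9}
pass 1: X {4,5,6,7,8,9}->{4,5,6,7}; Y {4,5,7,8}->{5,7,8}
pass 2: no change
Fixpoint after 2 passes: D(W) = {3,4,5,6,8,9}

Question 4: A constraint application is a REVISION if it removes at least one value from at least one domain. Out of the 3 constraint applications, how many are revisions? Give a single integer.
Constraint 1 (X < Y) on D(X)={4,5,6,7,8,9} D(Y)={4,5,7,8}: X {4,5,6,7,8,9}->{4,5,6,7}; Y {4,5,7,8}->{5,7,8} => REVISION
Constraint 2 (X < Y) on D(X)={4,5,6,7} D(Y)={5,7,8}: no change => not a revision
Constraint 3 (Y != X) on D(Y)={5,7,8} D(X)={4,5,6,7}: no change => not a revision
Total revisions = 1

Answer: 1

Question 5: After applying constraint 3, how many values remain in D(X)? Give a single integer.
Answer: 4

Derivation:
Constraint 1 (X < Y) on D(X)={4,5,6,7,8,9} D(Y)={4,5,7,8}: X {4,5,6,7,8,9}->{4,5,6,7}; Y {4,5,7,8}->{5,7,8}
Constraint 2 (X < Y) on D(X)={4,5,6,7} D(Y)={5,7,8}: no change
Constraint 3 (Y != X) on D(Y)={5,7,8} D(X)={4,5,6,7}: no change
So after constraint 3: D(X)={4,5,6,7}, size = 4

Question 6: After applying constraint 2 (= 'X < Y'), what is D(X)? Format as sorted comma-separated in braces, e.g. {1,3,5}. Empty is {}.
Answer: {4,5,6,7}

Derivation:
Constraint 1 (X < Y) on D(X)={4,5,6,7,8,9} D(Y)={4,5,7,8}: X {4,5,6,7,8,9}->{4,5,6,7}; Y {4,5,7,8}->{5,7,8}
Constraint 2 (X < Y) on D(X)={4,5,6,7} D(Y)={5,7,8}: no change
So after constraint 2: D(X) = {4,5,6,7}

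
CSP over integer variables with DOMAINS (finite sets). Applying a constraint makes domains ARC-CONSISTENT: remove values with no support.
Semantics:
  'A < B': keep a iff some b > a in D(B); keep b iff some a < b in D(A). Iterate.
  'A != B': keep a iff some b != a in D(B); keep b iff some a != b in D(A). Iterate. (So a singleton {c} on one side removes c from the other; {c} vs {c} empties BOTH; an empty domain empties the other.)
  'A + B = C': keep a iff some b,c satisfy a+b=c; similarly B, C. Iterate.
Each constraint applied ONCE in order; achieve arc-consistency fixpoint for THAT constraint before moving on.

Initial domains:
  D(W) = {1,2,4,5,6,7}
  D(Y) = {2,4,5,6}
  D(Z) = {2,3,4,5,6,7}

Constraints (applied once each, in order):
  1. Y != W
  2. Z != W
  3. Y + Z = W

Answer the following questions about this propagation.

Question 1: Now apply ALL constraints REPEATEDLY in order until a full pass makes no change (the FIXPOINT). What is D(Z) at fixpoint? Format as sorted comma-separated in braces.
Answer: {2,3,4,5}

Derivation:
pass 0 (initial): D(Z)={2,3,4,5,6,7}
pass 1: W {1,2,4,5,6,7}->{4,5,6,7}; Y {2,4,5,6}->{2,4,5}; Z {2,3,4,5,6,7}->{2,3,4,5}
pass 2: no change
Fixpoint after 2 passes: D(Z) = {2,3,4,5}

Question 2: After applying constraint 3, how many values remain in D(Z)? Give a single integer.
Answer: 4

Derivation:
Constraint 1 (Y != W) on D(Y)={2,4,5,6} D(W)={1,2,4,5,6,7}: no change
Constraint 2 (Z != W) on D(Z)={2,3,4,5,6,7} D(W)={1,2,4,5,6,7}: no change
Constraint 3 (Y + Z = W) on D(Y)={2,4,5,6} D(Z)={2,3,4,5,6,7} D(W)={1,2,4,5,6,7}: Y {2,4,5,6}->{2,4,5}; Z {2,3,4,5,6,7}->{2,3,4,5}; W {1,2,4,5,6,7}->{4,5,6,7}
So after constraint 3: D(Z)={2,3,4,5}, size = 4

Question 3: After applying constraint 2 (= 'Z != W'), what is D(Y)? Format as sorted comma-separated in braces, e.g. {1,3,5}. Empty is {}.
Answer: {2,4,5,6}

Derivation:
Constraint 1 (Y != W) on D(Y)={2,4,5,6} D(W)={1,2,4,5,6,7}: no change
Constraint 2 (Z != W) on D(Z)={2,3,4,5,6,7} D(W)={1,2,4,5,6,7}: no change
So after constraint 2: D(Y) = {2,4,5,6}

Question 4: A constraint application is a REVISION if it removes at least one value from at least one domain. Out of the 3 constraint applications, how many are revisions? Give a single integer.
Constraint 1 (Y != W) on D(Y)={2,4,5,6} D(W)={1,2,4,5,6,7}: no change => not a revision
Constraint 2 (Z != W) on D(Z)={2,3,4,5,6,7} D(W)={1,2,4,5,6,7}: no change => not a revision
Constraint 3 (Y + Z = W) on D(Y)={2,4,5,6} D(Z)={2,3,4,5,6,7} D(W)={1,2,4,5,6,7}: Y {2,4,5,6}->{2,4,5}; Z {2,3,4,5,6,7}->{2,3,4,5}; W {1,2,4,5,6,7}->{4,5,6,7} => REVISION
Total revisions = 1

Answer: 1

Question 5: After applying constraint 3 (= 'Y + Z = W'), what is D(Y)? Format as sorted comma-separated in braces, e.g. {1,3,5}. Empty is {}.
Constraint 1 (Y != W) on D(Y)={2,4,5,6} D(W)={1,2,4,5,6,7}: no change
Constraint 2 (Z != W) on D(Z)={2,3,4,5,6,7} D(W)={1,2,4,5,6,7}: no change
Constraint 3 (Y + Z = W) on D(Y)={2,4,5,6} D(Z)={2,3,4,5,6,7} D(W)={1,2,4,5,6,7}: Y {2,4,5,6}->{2,4,5}; Z {2,3,4,5,6,7}->{2,3,4,5}; W {1,2,4,5,6,7}->{4,5,6,7}
So after constraint 3: D(Y) = {2,4,5}

Answer: {2,4,5}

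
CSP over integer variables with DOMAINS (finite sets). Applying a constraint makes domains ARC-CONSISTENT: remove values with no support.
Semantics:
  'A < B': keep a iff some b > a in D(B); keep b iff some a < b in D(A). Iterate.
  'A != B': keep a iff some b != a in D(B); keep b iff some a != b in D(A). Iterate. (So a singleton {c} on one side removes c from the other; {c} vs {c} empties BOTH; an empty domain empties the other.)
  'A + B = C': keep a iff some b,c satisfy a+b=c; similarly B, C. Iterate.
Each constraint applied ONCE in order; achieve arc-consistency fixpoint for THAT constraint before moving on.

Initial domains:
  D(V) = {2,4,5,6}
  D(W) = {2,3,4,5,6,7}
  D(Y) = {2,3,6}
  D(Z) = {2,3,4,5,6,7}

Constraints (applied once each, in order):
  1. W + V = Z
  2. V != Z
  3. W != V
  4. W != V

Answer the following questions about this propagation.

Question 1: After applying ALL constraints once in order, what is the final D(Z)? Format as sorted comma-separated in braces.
Answer: {4,5,6,7}

Derivation:
Constraint 1 (W + V = Z) on D(W)={2,3,4,5,6,7} D(V)={2,4,5,6} D(Z)={2,3,4,5,6,7}: W {2,3,4,5,6,7}->{2,3,4,5}; V {2,4,5,6}->{2,4,5}; Z {2,3,4,5,6,7}->{4,5,6,7}
Constraint 2 (V != Z) on D(V)={2,4,5} D(Z)={4,5,6,7}: no change
Constraint 3 (W != V) on D(W)={2,3,4,5} D(V)={2,4,5}: no change
Constraint 4 (W != V) on D(W)={2,3,4,5} D(V)={2,4,5}: no change
So after all 4 constraints: D(Z) = {4,5,6,7}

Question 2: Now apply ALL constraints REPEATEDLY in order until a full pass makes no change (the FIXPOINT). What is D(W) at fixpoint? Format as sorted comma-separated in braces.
pass 0 (initial): D(W)={2,3,4,5,6,7}
pass 1: V {2,4,5,6}->{2,4,5}; W {2,3,4,5,6,7}->{2,3,4,5}; Z {2,3,4,5,6,7}->{4,5,6,7}
pass 2: no change
Fixpoint after 2 passes: D(W) = {2,3,4,5}

Answer: {2,3,4,5}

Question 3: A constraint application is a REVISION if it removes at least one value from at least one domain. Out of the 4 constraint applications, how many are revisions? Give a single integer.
Constraint 1 (W + V = Z) on D(W)={2,3,4,5,6,7} D(V)={2,4,5,6} D(Z)={2,3,4,5,6,7}: W {2,3,4,5,6,7}->{2,3,4,5}; V {2,4,5,6}->{2,4,5}; Z {2,3,4,5,6,7}->{4,5,6,7} => REVISION
Constraint 2 (V != Z) on D(V)={2,4,5} D(Z)={4,5,6,7}: no change => not a revision
Constraint 3 (W != V) on D(W)={2,3,4,5} D(V)={2,4,5}: no change => not a revision
Constraint 4 (W != V) on D(W)={2,3,4,5} D(V)={2,4,5}: no change => not a revision
Total revisions = 1

Answer: 1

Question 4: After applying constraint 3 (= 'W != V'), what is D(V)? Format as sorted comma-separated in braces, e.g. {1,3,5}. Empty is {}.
Answer: {2,4,5}

Derivation:
Constraint 1 (W + V = Z) on D(W)={2,3,4,5,6,7} D(V)={2,4,5,6} D(Z)={2,3,4,5,6,7}: W {2,3,4,5,6,7}->{2,3,4,5}; V {2,4,5,6}->{2,4,5}; Z {2,3,4,5,6,7}->{4,5,6,7}
Constraint 2 (V != Z) on D(V)={2,4,5} D(Z)={4,5,6,7}: no change
Constraint 3 (W != V) on D(W)={2,3,4,5} D(V)={2,4,5}: no change
So after constraint 3: D(V) = {2,4,5}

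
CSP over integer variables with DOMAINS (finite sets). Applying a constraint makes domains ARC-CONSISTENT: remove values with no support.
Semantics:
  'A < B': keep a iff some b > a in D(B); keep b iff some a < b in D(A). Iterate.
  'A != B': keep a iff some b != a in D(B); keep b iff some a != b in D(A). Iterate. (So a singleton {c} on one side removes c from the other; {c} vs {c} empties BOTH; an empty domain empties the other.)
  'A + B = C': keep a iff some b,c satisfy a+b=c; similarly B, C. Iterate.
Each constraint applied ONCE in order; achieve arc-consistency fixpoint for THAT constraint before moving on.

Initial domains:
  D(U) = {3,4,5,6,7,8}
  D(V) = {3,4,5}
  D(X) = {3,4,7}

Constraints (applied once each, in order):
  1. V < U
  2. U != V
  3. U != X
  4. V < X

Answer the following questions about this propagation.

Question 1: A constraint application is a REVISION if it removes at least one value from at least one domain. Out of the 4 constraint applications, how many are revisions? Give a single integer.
Answer: 2

Derivation:
Constraint 1 (V < U) on D(V)={3,4,5} D(U)={3,4,5,6,7,8}: U {3,4,5,6,7,8}->{4,5,6,7,8} => REVISION
Constraint 2 (U != V) on D(U)={4,5,6,7,8} D(V)={3,4,5}: no change => not a revision
Constraint 3 (U != X) on D(U)={4,5,6,7,8} D(X)={3,4,7}: no change => not a revision
Constraint 4 (V < X) on D(V)={3,4,5} D(X)={3,4,7}: X {3,4,7}->{4,7} => REVISION
Total revisions = 2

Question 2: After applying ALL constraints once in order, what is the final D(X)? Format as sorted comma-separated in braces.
Constraint 1 (V < U) on D(V)={3,4,5} D(U)={3,4,5,6,7,8}: U {3,4,5,6,7,8}->{4,5,6,7,8}
Constraint 2 (U != V) on D(U)={4,5,6,7,8} D(V)={3,4,5}: no change
Constraint 3 (U != X) on D(U)={4,5,6,7,8} D(X)={3,4,7}: no change
Constraint 4 (V < X) on D(V)={3,4,5} D(X)={3,4,7}: X {3,4,7}->{4,7}
So after all 4 constraints: D(X) = {4,7}

Answer: {4,7}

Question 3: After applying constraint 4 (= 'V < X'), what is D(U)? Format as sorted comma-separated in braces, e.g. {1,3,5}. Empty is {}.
Answer: {4,5,6,7,8}

Derivation:
Constraint 1 (V < U) on D(V)={3,4,5} D(U)={3,4,5,6,7,8}: U {3,4,5,6,7,8}->{4,5,6,7,8}
Constraint 2 (U != V) on D(U)={4,5,6,7,8} D(V)={3,4,5}: no change
Constraint 3 (U != X) on D(U)={4,5,6,7,8} D(X)={3,4,7}: no change
Constraint 4 (V < X) on D(V)={3,4,5} D(X)={3,4,7}: X {3,4,7}->{4,7}
So after constraint 4: D(U) = {4,5,6,7,8}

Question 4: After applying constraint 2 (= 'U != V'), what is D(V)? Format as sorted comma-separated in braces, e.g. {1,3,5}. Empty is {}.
Answer: {3,4,5}

Derivation:
Constraint 1 (V < U) on D(V)={3,4,5} D(U)={3,4,5,6,7,8}: U {3,4,5,6,7,8}->{4,5,6,7,8}
Constraint 2 (U != V) on D(U)={4,5,6,7,8} D(V)={3,4,5}: no change
So after constraint 2: D(V) = {3,4,5}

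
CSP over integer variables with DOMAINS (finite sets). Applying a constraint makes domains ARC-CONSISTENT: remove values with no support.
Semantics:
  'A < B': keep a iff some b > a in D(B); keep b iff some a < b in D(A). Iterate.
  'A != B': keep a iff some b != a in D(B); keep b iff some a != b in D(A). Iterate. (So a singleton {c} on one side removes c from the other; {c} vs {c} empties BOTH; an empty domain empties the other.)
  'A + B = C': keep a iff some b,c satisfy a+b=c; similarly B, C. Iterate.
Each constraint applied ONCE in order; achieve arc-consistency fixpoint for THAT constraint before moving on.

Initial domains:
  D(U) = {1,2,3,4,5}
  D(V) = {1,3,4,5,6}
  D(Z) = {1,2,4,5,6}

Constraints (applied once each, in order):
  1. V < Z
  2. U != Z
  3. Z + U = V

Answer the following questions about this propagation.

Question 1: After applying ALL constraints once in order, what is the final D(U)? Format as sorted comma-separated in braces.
Answer: {1,2,3}

Derivation:
Constraint 1 (V < Z) on D(V)={1,3,4,5,6} D(Z)={1,2,4,5,6}: V {1,3,4,5,6}->{1,3,4,5}; Z {1,2,4,5,6}->{2,4,5,6}
Constraint 2 (U != Z) on D(U)={1,2,3,4,5} D(Z)={2,4,5,6}: no change
Constraint 3 (Z + U = V) on D(Z)={2,4,5,6} D(U)={1,2,3,4,5} D(V)={1,3,4,5}: Z {2,4,5,6}->{2,4}; U {1,2,3,4,5}->{1,2,3}; V {1,3,4,5}->{3,4,5}
So after all 3 constraints: D(U) = {1,2,3}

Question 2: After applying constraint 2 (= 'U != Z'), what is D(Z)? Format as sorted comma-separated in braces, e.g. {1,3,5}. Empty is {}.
Answer: {2,4,5,6}

Derivation:
Constraint 1 (V < Z) on D(V)={1,3,4,5,6} D(Z)={1,2,4,5,6}: V {1,3,4,5,6}->{1,3,4,5}; Z {1,2,4,5,6}->{2,4,5,6}
Constraint 2 (U != Z) on D(U)={1,2,3,4,5} D(Z)={2,4,5,6}: no change
So after constraint 2: D(Z) = {2,4,5,6}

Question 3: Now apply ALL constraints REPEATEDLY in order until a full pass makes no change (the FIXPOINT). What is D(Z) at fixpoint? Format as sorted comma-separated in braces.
Answer: {}

Derivation:
pass 0 (initial): D(Z)={1,2,4,5,6}
pass 1: U {1,2,3,4,5}->{1,2,3}; V {1,3,4,5,6}->{3,4,5}; Z {1,2,4,5,6}->{2,4}
pass 2: U {1,2,3}->{}; V {3,4,5}->{}; Z {2,4}->{}
pass 3: no change
Fixpoint after 3 passes: D(Z) = {}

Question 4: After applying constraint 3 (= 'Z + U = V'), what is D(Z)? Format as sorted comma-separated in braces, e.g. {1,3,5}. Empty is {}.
Answer: {2,4}

Derivation:
Constraint 1 (V < Z) on D(V)={1,3,4,5,6} D(Z)={1,2,4,5,6}: V {1,3,4,5,6}->{1,3,4,5}; Z {1,2,4,5,6}->{2,4,5,6}
Constraint 2 (U != Z) on D(U)={1,2,3,4,5} D(Z)={2,4,5,6}: no change
Constraint 3 (Z + U = V) on D(Z)={2,4,5,6} D(U)={1,2,3,4,5} D(V)={1,3,4,5}: Z {2,4,5,6}->{2,4}; U {1,2,3,4,5}->{1,2,3}; V {1,3,4,5}->{3,4,5}
So after constraint 3: D(Z) = {2,4}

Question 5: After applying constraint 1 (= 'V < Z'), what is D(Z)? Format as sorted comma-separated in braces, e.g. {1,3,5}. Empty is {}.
Constraint 1 (V < Z) on D(V)={1,3,4,5,6} D(Z)={1,2,4,5,6}: V {1,3,4,5,6}->{1,3,4,5}; Z {1,2,4,5,6}->{2,4,5,6}
So after constraint 1: D(Z) = {2,4,5,6}

Answer: {2,4,5,6}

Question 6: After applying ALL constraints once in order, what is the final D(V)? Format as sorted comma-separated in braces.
Constraint 1 (V < Z) on D(V)={1,3,4,5,6} D(Z)={1,2,4,5,6}: V {1,3,4,5,6}->{1,3,4,5}; Z {1,2,4,5,6}->{2,4,5,6}
Constraint 2 (U != Z) on D(U)={1,2,3,4,5} D(Z)={2,4,5,6}: no change
Constraint 3 (Z + U = V) on D(Z)={2,4,5,6} D(U)={1,2,3,4,5} D(V)={1,3,4,5}: Z {2,4,5,6}->{2,4}; U {1,2,3,4,5}->{1,2,3}; V {1,3,4,5}->{3,4,5}
So after all 3 constraints: D(V) = {3,4,5}

Answer: {3,4,5}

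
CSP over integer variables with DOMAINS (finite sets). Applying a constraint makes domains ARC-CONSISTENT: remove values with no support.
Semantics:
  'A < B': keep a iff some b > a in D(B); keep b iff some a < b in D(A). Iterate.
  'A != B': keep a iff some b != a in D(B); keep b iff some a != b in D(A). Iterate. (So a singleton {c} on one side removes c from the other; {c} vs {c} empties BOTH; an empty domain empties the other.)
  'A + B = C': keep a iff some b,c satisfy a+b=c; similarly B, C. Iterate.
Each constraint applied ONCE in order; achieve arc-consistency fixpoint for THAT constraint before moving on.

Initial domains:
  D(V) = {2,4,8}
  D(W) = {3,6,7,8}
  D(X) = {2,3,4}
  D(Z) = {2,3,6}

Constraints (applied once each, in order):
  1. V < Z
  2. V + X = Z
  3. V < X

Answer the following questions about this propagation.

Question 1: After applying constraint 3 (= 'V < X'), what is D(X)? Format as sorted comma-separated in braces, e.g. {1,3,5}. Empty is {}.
Answer: {4}

Derivation:
Constraint 1 (V < Z) on D(V)={2,4,8} D(Z)={2,3,6}: V {2,4,8}->{2,4}; Z {2,3,6}->{3,6}
Constraint 2 (V + X = Z) on D(V)={2,4} D(X)={2,3,4} D(Z)={3,6}: X {2,3,4}->{2,4}; Z {3,6}->{6}
Constraint 3 (V < X) on D(V)={2,4} D(X)={2,4}: V {2,4}->{2}; X {2,4}->{4}
So after constraint 3: D(X) = {4}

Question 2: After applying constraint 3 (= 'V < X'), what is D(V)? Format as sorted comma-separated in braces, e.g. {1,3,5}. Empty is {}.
Answer: {2}

Derivation:
Constraint 1 (V < Z) on D(V)={2,4,8} D(Z)={2,3,6}: V {2,4,8}->{2,4}; Z {2,3,6}->{3,6}
Constraint 2 (V + X = Z) on D(V)={2,4} D(X)={2,3,4} D(Z)={3,6}: X {2,3,4}->{2,4}; Z {3,6}->{6}
Constraint 3 (V < X) on D(V)={2,4} D(X)={2,4}: V {2,4}->{2}; X {2,4}->{4}
So after constraint 3: D(V) = {2}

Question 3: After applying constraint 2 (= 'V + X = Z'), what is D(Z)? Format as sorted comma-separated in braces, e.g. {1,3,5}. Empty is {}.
Constraint 1 (V < Z) on D(V)={2,4,8} D(Z)={2,3,6}: V {2,4,8}->{2,4}; Z {2,3,6}->{3,6}
Constraint 2 (V + X = Z) on D(V)={2,4} D(X)={2,3,4} D(Z)={3,6}: X {2,3,4}->{2,4}; Z {3,6}->{6}
So after constraint 2: D(Z) = {6}

Answer: {6}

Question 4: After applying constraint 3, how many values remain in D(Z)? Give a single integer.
Constraint 1 (V < Z) on D(V)={2,4,8} D(Z)={2,3,6}: V {2,4,8}->{2,4}; Z {2,3,6}->{3,6}
Constraint 2 (V + X = Z) on D(V)={2,4} D(X)={2,3,4} D(Z)={3,6}: X {2,3,4}->{2,4}; Z {3,6}->{6}
Constraint 3 (V < X) on D(V)={2,4} D(X)={2,4}: V {2,4}->{2}; X {2,4}->{4}
So after constraint 3: D(Z)={6}, size = 1

Answer: 1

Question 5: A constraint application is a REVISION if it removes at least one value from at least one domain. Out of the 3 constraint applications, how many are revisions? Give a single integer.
Answer: 3

Derivation:
Constraint 1 (V < Z) on D(V)={2,4,8} D(Z)={2,3,6}: V {2,4,8}->{2,4}; Z {2,3,6}->{3,6} => REVISION
Constraint 2 (V + X = Z) on D(V)={2,4} D(X)={2,3,4} D(Z)={3,6}: X {2,3,4}->{2,4}; Z {3,6}->{6} => REVISION
Constraint 3 (V < X) on D(V)={2,4} D(X)={2,4}: V {2,4}->{2}; X {2,4}->{4} => REVISION
Total revisions = 3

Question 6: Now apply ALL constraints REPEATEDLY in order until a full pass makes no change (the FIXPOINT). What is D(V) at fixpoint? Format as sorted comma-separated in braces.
pass 0 (initial): D(V)={2,4,8}
pass 1: V {2,4,8}->{2}; X {2,3,4}->{4}; Z {2,3,6}->{6}
pass 2: no change
Fixpoint after 2 passes: D(V) = {2}

Answer: {2}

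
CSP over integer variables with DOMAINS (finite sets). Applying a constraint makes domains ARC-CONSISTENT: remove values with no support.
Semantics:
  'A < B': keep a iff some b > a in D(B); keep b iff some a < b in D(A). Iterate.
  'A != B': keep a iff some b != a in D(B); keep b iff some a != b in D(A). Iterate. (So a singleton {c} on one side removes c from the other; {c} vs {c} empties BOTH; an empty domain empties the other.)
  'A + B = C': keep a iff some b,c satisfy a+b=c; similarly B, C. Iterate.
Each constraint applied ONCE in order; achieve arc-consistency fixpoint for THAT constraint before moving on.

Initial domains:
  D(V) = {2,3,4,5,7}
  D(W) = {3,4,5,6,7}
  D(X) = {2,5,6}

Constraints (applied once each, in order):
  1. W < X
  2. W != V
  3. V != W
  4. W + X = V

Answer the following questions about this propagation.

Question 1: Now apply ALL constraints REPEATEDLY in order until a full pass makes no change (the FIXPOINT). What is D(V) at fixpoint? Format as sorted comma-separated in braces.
Answer: {}

Derivation:
pass 0 (initial): D(V)={2,3,4,5,7}
pass 1: V {2,3,4,5,7}->{}; W {3,4,5,6,7}->{}; X {2,5,6}->{}
pass 2: no change
Fixpoint after 2 passes: D(V) = {}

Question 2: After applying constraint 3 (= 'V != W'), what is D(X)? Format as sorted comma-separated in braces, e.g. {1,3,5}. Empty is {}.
Constraint 1 (W < X) on D(W)={3,4,5,6,7} D(X)={2,5,6}: W {3,4,5,6,7}->{3,4,5}; X {2,5,6}->{5,6}
Constraint 2 (W != V) on D(W)={3,4,5} D(V)={2,3,4,5,7}: no change
Constraint 3 (V != W) on D(V)={2,3,4,5,7} D(W)={3,4,5}: no change
So after constraint 3: D(X) = {5,6}

Answer: {5,6}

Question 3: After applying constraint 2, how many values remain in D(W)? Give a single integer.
Constraint 1 (W < X) on D(W)={3,4,5,6,7} D(X)={2,5,6}: W {3,4,5,6,7}->{3,4,5}; X {2,5,6}->{5,6}
Constraint 2 (W != V) on D(W)={3,4,5} D(V)={2,3,4,5,7}: no change
So after constraint 2: D(W)={3,4,5}, size = 3

Answer: 3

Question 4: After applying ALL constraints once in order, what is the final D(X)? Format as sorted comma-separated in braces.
Constraint 1 (W < X) on D(W)={3,4,5,6,7} D(X)={2,5,6}: W {3,4,5,6,7}->{3,4,5}; X {2,5,6}->{5,6}
Constraint 2 (W != V) on D(W)={3,4,5} D(V)={2,3,4,5,7}: no change
Constraint 3 (V != W) on D(V)={2,3,4,5,7} D(W)={3,4,5}: no change
Constraint 4 (W + X = V) on D(W)={3,4,5} D(X)={5,6} D(V)={2,3,4,5,7}: W {3,4,5}->{}; X {5,6}->{}; V {2,3,4,5,7}->{}
So after all 4 constraints: D(X) = {}

Answer: {}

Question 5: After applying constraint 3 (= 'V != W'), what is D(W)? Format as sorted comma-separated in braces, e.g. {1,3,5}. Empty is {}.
Constraint 1 (W < X) on D(W)={3,4,5,6,7} D(X)={2,5,6}: W {3,4,5,6,7}->{3,4,5}; X {2,5,6}->{5,6}
Constraint 2 (W != V) on D(W)={3,4,5} D(V)={2,3,4,5,7}: no change
Constraint 3 (V != W) on D(V)={2,3,4,5,7} D(W)={3,4,5}: no change
So after constraint 3: D(W) = {3,4,5}

Answer: {3,4,5}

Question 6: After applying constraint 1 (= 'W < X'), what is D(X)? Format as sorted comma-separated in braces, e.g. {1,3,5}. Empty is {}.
Answer: {5,6}

Derivation:
Constraint 1 (W < X) on D(W)={3,4,5,6,7} D(X)={2,5,6}: W {3,4,5,6,7}->{3,4,5}; X {2,5,6}->{5,6}
So after constraint 1: D(X) = {5,6}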